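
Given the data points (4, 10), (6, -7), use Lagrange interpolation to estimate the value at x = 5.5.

Lagrange interpolation formula:
P(x) = Σ yᵢ × Lᵢ(x)
where Lᵢ(x) = Π_{j≠i} (x - xⱼ)/(xᵢ - xⱼ)

L_0(5.5) = (5.5 - 6)/(4 - 6) = 0.250000
L_1(5.5) = (5.5 - 4)/(6 - 4) = 0.750000

P(5.5) = 10×L_0(5.5) + (-7)×L_1(5.5)
P(5.5) = -2.750000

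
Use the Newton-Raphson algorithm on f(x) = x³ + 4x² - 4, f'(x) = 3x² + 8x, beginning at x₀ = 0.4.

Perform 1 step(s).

f(x) = x³ + 4x² - 4
f'(x) = 3x² + 8x
x₀ = 0.4

Newton-Raphson formula: x_{n+1} = x_n - f(x_n)/f'(x_n)

Iteration 1:
  f(0.400000) = -3.296000
  f'(0.400000) = 3.680000
  x_1 = 0.400000 - (-3.296000)/3.680000 = 1.295652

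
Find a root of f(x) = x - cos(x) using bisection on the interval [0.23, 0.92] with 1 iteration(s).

f(x) = x - cos(x)
Initial interval: [0.23, 0.92]

Iteration 1:
  c_1 = (0.230000 + 0.920000)/2 = 0.575000
  f(c_1) = f(0.575000) = -0.264192
  f(a) × f(c) ≥ 0, new interval: [0.575000, 0.920000]

After 1 iteration(s), the approximation is c_1 = 0.575000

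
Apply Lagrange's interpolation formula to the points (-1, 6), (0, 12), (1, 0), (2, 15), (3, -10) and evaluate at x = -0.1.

Lagrange interpolation formula:
P(x) = Σ yᵢ × Lᵢ(x)
where Lᵢ(x) = Π_{j≠i} (x - xⱼ)/(xᵢ - xⱼ)

L_0(-0.1) = (-0.1 - 0)/(-1 - 0) × (-0.1 - 1)/(-1 - 1) × (-0.1 - 2)/(-1 - 2) × (-0.1 - 3)/(-1 - 3) = 0.029838
L_1(-0.1) = (-0.1 - (-1))/(0 - (-1)) × (-0.1 - 1)/(0 - 1) × (-0.1 - 2)/(0 - 2) × (-0.1 - 3)/(0 - 3) = 1.074150
L_2(-0.1) = (-0.1 - (-1))/(1 - (-1)) × (-0.1 - 0)/(1 - 0) × (-0.1 - 2)/(1 - 2) × (-0.1 - 3)/(1 - 3) = -0.146475
L_3(-0.1) = (-0.1 - (-1))/(2 - (-1)) × (-0.1 - 0)/(2 - 0) × (-0.1 - 1)/(2 - 1) × (-0.1 - 3)/(2 - 3) = 0.051150
L_4(-0.1) = (-0.1 - (-1))/(3 - (-1)) × (-0.1 - 0)/(3 - 0) × (-0.1 - 1)/(3 - 1) × (-0.1 - 2)/(3 - 2) = -0.008663

P(-0.1) = 6×L_0(-0.1) + 12×L_1(-0.1) + 0×L_2(-0.1) + 15×L_3(-0.1) + (-10)×L_4(-0.1)
P(-0.1) = 13.922700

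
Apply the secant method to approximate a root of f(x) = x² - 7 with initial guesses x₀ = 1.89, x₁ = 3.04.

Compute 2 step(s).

f(x) = x² - 7
x₀ = 1.89, x₁ = 3.04

Secant formula: x_{n+1} = x_n - f(x_n)(x_n - x_{n-1})/(f(x_n) - f(x_{n-1}))

Iteration 1:
  f(1.890000) = -3.427900
  f(3.040000) = 2.241600
  x_2 = 3.040000 - 2.241600×(3.040000 - 1.890000)/(2.241600 - (-3.427900))
       = 2.585314
Iteration 2:
  f(3.040000) = 2.241600
  f(2.585314) = -0.316149
  x_3 = 2.585314 - (-0.316149)×(2.585314 - 3.040000)/(-0.316149 - 2.241600)
       = 2.641516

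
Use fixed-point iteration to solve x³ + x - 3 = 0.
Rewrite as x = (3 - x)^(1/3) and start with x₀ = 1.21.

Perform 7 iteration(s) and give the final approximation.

Equation: x³ + x - 3 = 0
Fixed-point form: x = (3 - x)^(1/3)
x₀ = 1.21

x_1 = g(1.210000) = 1.214184
x_2 = g(1.214184) = 1.213237
x_3 = g(1.213237) = 1.213451
x_4 = g(1.213451) = 1.213403
x_5 = g(1.213403) = 1.213414
x_6 = g(1.213414) = 1.213411
x_7 = g(1.213411) = 1.213412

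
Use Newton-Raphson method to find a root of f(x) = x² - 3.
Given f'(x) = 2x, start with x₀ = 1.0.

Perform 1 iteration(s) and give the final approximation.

f(x) = x² - 3
f'(x) = 2x
x₀ = 1.0

Newton-Raphson formula: x_{n+1} = x_n - f(x_n)/f'(x_n)

Iteration 1:
  f(1.000000) = -2.000000
  f'(1.000000) = 2.000000
  x_1 = 1.000000 - (-2.000000)/2.000000 = 2.000000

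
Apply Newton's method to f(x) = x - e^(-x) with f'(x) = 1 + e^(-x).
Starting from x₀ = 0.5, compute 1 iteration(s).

f(x) = x - e^(-x)
f'(x) = 1 + e^(-x)
x₀ = 0.5

Newton-Raphson formula: x_{n+1} = x_n - f(x_n)/f'(x_n)

Iteration 1:
  f(0.500000) = -0.106531
  f'(0.500000) = 1.606531
  x_1 = 0.500000 - (-0.106531)/1.606531 = 0.566311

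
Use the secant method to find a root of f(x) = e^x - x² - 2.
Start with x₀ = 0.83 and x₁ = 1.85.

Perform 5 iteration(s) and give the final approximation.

f(x) = e^x - x² - 2
x₀ = 0.83, x₁ = 1.85

Secant formula: x_{n+1} = x_n - f(x_n)(x_n - x_{n-1})/(f(x_n) - f(x_{n-1}))

Iteration 1:
  f(0.830000) = -0.395581
  f(1.850000) = 0.937320
  x_2 = 1.850000 - 0.937320×(1.850000 - 0.830000)/(0.937320 - (-0.395581))
       = 1.132718
Iteration 2:
  f(1.850000) = 0.937320
  f(1.132718) = -0.178968
  x_3 = 1.132718 - (-0.178968)×(1.132718 - 1.850000)/(-0.178968 - 0.937320)
       = 1.247716
Iteration 3:
  f(1.132718) = -0.178968
  f(1.247716) = -0.074415
  x_4 = 1.247716 - (-0.074415)×(1.247716 - 1.132718)/(-0.074415 - (-0.178968))
       = 1.329565
Iteration 4:
  f(1.247716) = -0.074415
  f(1.329565) = 0.011656
  x_5 = 1.329565 - 0.011656×(1.329565 - 1.247716)/(0.011656 - (-0.074415))
       = 1.318481
Iteration 5:
  f(1.329565) = 0.011656
  f(1.318481) = -0.000653
  x_6 = 1.318481 - (-0.000653)×(1.318481 - 1.329565)/(-0.000653 - 0.011656)
       = 1.319069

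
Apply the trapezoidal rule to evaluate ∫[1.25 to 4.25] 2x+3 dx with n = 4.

f(x) = 2x+3
a = 1.25, b = 4.25, n = 4
h = (b - a)/n = 0.750000

Trapezoidal rule: (h/2)[f(x₀) + 2f(x₁) + 2f(x₂) + ... + f(xₙ)]

x_0 = 1.2500, f(x_0) = 5.500000, coefficient = 1
x_1 = 2.0000, f(x_1) = 7.000000, coefficient = 2
x_2 = 2.7500, f(x_2) = 8.500000, coefficient = 2
x_3 = 3.5000, f(x_3) = 10.000000, coefficient = 2
x_4 = 4.2500, f(x_4) = 11.500000, coefficient = 1

I ≈ (0.750000/2) × 68.000000 = 25.500000
Exact value: 25.500000
Error: 0.000000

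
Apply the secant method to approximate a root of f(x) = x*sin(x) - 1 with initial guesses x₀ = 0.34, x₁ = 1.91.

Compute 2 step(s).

f(x) = x*sin(x) - 1
x₀ = 0.34, x₁ = 1.91

Secant formula: x_{n+1} = x_n - f(x_n)(x_n - x_{n-1})/(f(x_n) - f(x_{n-1}))

Iteration 1:
  f(0.340000) = -0.886614
  f(1.910000) = 0.801168
  x_2 = 1.910000 - 0.801168×(1.910000 - 0.340000)/(0.801168 - (-0.886614))
       = 1.164742
Iteration 2:
  f(1.910000) = 0.801168
  f(1.164742) = 0.070032
  x_3 = 1.164742 - 0.070032×(1.164742 - 1.910000)/(0.070032 - 0.801168)
       = 1.093357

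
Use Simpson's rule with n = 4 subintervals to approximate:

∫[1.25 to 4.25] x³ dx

f(x) = x³
a = 1.25, b = 4.25, n = 4
h = (b - a)/n = 0.750000

Simpson's rule: (h/3)[f(x₀) + 4f(x₁) + 2f(x₂) + ... + f(xₙ)]

x_0 = 1.2500, f(x_0) = 1.953125, coefficient = 1
x_1 = 2.0000, f(x_1) = 8.000000, coefficient = 4
x_2 = 2.7500, f(x_2) = 20.796875, coefficient = 2
x_3 = 3.5000, f(x_3) = 42.875000, coefficient = 4
x_4 = 4.2500, f(x_4) = 76.765625, coefficient = 1

I ≈ (0.750000/3) × 323.812500 = 80.953125
Exact value: 80.953125
Error: 0.000000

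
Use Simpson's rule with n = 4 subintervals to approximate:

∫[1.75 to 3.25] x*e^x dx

f(x) = x*e^x
a = 1.75, b = 3.25, n = 4
h = (b - a)/n = 0.375000

Simpson's rule: (h/3)[f(x₀) + 4f(x₁) + 2f(x₂) + ... + f(xₙ)]

x_0 = 1.7500, f(x_0) = 10.070555, coefficient = 1
x_1 = 2.1250, f(x_1) = 17.792407, coefficient = 4
x_2 = 2.5000, f(x_2) = 30.456235, coefficient = 2
x_3 = 2.8750, f(x_3) = 50.960594, coefficient = 4
x_4 = 3.2500, f(x_4) = 83.818605, coefficient = 1

I ≈ (0.375000/3) × 429.813635 = 53.726704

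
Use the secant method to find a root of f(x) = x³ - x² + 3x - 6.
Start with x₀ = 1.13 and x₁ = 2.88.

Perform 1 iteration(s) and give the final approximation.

f(x) = x³ - x² + 3x - 6
x₀ = 1.13, x₁ = 2.88

Secant formula: x_{n+1} = x_n - f(x_n)(x_n - x_{n-1})/(f(x_n) - f(x_{n-1}))

Iteration 1:
  f(1.130000) = -2.444003
  f(2.880000) = 18.233472
  x_2 = 2.880000 - 18.233472×(2.880000 - 1.130000)/(18.233472 - (-2.444003))
       = 1.336844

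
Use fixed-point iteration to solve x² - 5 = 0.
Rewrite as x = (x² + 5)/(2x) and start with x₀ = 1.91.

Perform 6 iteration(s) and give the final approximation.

Equation: x² - 5 = 0
Fixed-point form: x = (x² + 5)/(2x)
x₀ = 1.91

x_1 = g(1.910000) = 2.263901
x_2 = g(2.263901) = 2.236239
x_3 = g(2.236239) = 2.236068
x_4 = g(2.236068) = 2.236068
x_5 = g(2.236068) = 2.236068
x_6 = g(2.236068) = 2.236068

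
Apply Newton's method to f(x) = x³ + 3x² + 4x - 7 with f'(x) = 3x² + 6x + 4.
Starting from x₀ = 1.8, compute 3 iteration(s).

f(x) = x³ + 3x² + 4x - 7
f'(x) = 3x² + 6x + 4
x₀ = 1.8

Newton-Raphson formula: x_{n+1} = x_n - f(x_n)/f'(x_n)

Iteration 1:
  f(1.800000) = 15.752000
  f'(1.800000) = 24.520000
  x_1 = 1.800000 - 15.752000/24.520000 = 1.157586
Iteration 2:
  f(1.157586) = 3.201526
  f'(1.157586) = 14.965527
  x_2 = 1.157586 - 3.201526/14.965527 = 0.943659
Iteration 3:
  f(0.943659) = 0.286433
  f'(0.943659) = 12.333430
  x_3 = 0.943659 - 0.286433/12.333430 = 0.920435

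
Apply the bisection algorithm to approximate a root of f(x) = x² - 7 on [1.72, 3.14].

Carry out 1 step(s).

f(x) = x² - 7
Initial interval: [1.72, 3.14]

Iteration 1:
  c_1 = (1.720000 + 3.140000)/2 = 2.430000
  f(c_1) = f(2.430000) = -1.095100
  f(a) × f(c) ≥ 0, new interval: [2.430000, 3.140000]

After 1 iteration(s), the approximation is c_1 = 2.430000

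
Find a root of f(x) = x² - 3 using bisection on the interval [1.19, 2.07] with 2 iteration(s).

f(x) = x² - 3
Initial interval: [1.19, 2.07]

Iteration 1:
  c_1 = (1.190000 + 2.070000)/2 = 1.630000
  f(c_1) = f(1.630000) = -0.343100
  f(a) × f(c) ≥ 0, new interval: [1.630000, 2.070000]
Iteration 2:
  c_2 = (1.630000 + 2.070000)/2 = 1.850000
  f(c_2) = f(1.850000) = 0.422500
  f(a) × f(c) < 0, new interval: [1.630000, 1.850000]

After 2 iteration(s), the approximation is c_2 = 1.850000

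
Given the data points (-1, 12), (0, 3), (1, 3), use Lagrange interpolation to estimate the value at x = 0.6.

Lagrange interpolation formula:
P(x) = Σ yᵢ × Lᵢ(x)
where Lᵢ(x) = Π_{j≠i} (x - xⱼ)/(xᵢ - xⱼ)

L_0(0.6) = (0.6 - 0)/(-1 - 0) × (0.6 - 1)/(-1 - 1) = -0.120000
L_1(0.6) = (0.6 - (-1))/(0 - (-1)) × (0.6 - 1)/(0 - 1) = 0.640000
L_2(0.6) = (0.6 - (-1))/(1 - (-1)) × (0.6 - 0)/(1 - 0) = 0.480000

P(0.6) = 12×L_0(0.6) + 3×L_1(0.6) + 3×L_2(0.6)
P(0.6) = 1.920000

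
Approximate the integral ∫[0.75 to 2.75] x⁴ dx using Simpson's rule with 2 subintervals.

f(x) = x⁴
a = 0.75, b = 2.75, n = 2
h = (b - a)/n = 1.000000

Simpson's rule: (h/3)[f(x₀) + 4f(x₁) + 2f(x₂) + ... + f(xₙ)]

x_0 = 0.7500, f(x_0) = 0.316406, coefficient = 1
x_1 = 1.7500, f(x_1) = 9.378906, coefficient = 4
x_2 = 2.7500, f(x_2) = 57.191406, coefficient = 1

I ≈ (1.000000/3) × 95.023438 = 31.674479
Exact value: 31.407813
Error: 0.266667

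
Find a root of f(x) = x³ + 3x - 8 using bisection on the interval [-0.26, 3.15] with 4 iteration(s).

f(x) = x³ + 3x - 8
Initial interval: [-0.26, 3.15]

Iteration 1:
  c_1 = (-0.260000 + 3.150000)/2 = 1.445000
  f(c_1) = f(1.445000) = -0.647804
  f(a) × f(c) ≥ 0, new interval: [1.445000, 3.150000]
Iteration 2:
  c_2 = (1.445000 + 3.150000)/2 = 2.297500
  f(c_2) = f(2.297500) = 11.019868
  f(a) × f(c) < 0, new interval: [1.445000, 2.297500]
Iteration 3:
  c_3 = (1.445000 + 2.297500)/2 = 1.871250
  f(c_3) = f(1.871250) = 4.166075
  f(a) × f(c) < 0, new interval: [1.445000, 1.871250]
Iteration 4:
  c_4 = (1.445000 + 1.871250)/2 = 1.658125
  f(c_4) = f(1.658125) = 1.533188
  f(a) × f(c) < 0, new interval: [1.445000, 1.658125]

After 4 iteration(s), the approximation is c_4 = 1.658125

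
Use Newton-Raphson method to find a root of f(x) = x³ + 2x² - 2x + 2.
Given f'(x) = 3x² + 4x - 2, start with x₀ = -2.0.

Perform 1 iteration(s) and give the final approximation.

f(x) = x³ + 2x² - 2x + 2
f'(x) = 3x² + 4x - 2
x₀ = -2.0

Newton-Raphson formula: x_{n+1} = x_n - f(x_n)/f'(x_n)

Iteration 1:
  f(-2.000000) = 6.000000
  f'(-2.000000) = 2.000000
  x_1 = -2.000000 - 6.000000/2.000000 = -5.000000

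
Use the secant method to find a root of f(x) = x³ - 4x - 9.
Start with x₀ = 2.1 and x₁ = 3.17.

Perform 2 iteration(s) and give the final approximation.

f(x) = x³ - 4x - 9
x₀ = 2.1, x₁ = 3.17

Secant formula: x_{n+1} = x_n - f(x_n)(x_n - x_{n-1})/(f(x_n) - f(x_{n-1}))

Iteration 1:
  f(2.100000) = -8.139000
  f(3.170000) = 10.175013
  x_2 = 3.170000 - 10.175013×(3.170000 - 2.100000)/(10.175013 - (-8.139000))
       = 2.575523
Iteration 2:
  f(3.170000) = 10.175013
  f(2.575523) = -2.217831
  x_3 = 2.575523 - (-2.217831)×(2.575523 - 3.170000)/(-2.217831 - 10.175013)
       = 2.681911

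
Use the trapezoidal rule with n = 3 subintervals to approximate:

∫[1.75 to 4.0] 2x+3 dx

f(x) = 2x+3
a = 1.75, b = 4.0, n = 3
h = (b - a)/n = 0.750000

Trapezoidal rule: (h/2)[f(x₀) + 2f(x₁) + 2f(x₂) + ... + f(xₙ)]

x_0 = 1.7500, f(x_0) = 6.500000, coefficient = 1
x_1 = 2.5000, f(x_1) = 8.000000, coefficient = 2
x_2 = 3.2500, f(x_2) = 9.500000, coefficient = 2
x_3 = 4.0000, f(x_3) = 11.000000, coefficient = 1

I ≈ (0.750000/2) × 52.500000 = 19.687500
Exact value: 19.687500
Error: 0.000000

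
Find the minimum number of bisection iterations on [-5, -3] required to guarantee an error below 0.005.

We need (b-a)/2^n ≤ 0.005
(-3 - (-5))/2^n ≤ 0.005
2/2^n ≤ 0.005
2^n ≥ 400
n ≥ log₂(400) = 8.64
n ≥ 9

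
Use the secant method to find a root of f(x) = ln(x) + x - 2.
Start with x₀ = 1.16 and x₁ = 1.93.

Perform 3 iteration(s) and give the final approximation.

f(x) = ln(x) + x - 2
x₀ = 1.16, x₁ = 1.93

Secant formula: x_{n+1} = x_n - f(x_n)(x_n - x_{n-1})/(f(x_n) - f(x_{n-1}))

Iteration 1:
  f(1.160000) = -0.691580
  f(1.930000) = 0.587520
  x_2 = 1.930000 - 0.587520×(1.930000 - 1.160000)/(0.587520 - (-0.691580))
       = 1.576321
Iteration 2:
  f(1.930000) = 0.587520
  f(1.576321) = 0.031415
  x_3 = 1.576321 - 0.031415×(1.576321 - 1.930000)/(0.031415 - 0.587520)
       = 1.556341
Iteration 3:
  f(1.576321) = 0.031415
  f(1.556341) = -0.001321
  x_4 = 1.556341 - (-0.001321)×(1.556341 - 1.576321)/(-0.001321 - 0.031415)
       = 1.557148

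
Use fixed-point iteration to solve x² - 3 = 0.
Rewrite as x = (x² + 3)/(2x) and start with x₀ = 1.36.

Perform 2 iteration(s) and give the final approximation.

Equation: x² - 3 = 0
Fixed-point form: x = (x² + 3)/(2x)
x₀ = 1.36

x_1 = g(1.360000) = 1.782941
x_2 = g(1.782941) = 1.732777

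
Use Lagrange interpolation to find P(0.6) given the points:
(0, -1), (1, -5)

Lagrange interpolation formula:
P(x) = Σ yᵢ × Lᵢ(x)
where Lᵢ(x) = Π_{j≠i} (x - xⱼ)/(xᵢ - xⱼ)

L_0(0.6) = (0.6 - 1)/(0 - 1) = 0.400000
L_1(0.6) = (0.6 - 0)/(1 - 0) = 0.600000

P(0.6) = (-1)×L_0(0.6) + (-5)×L_1(0.6)
P(0.6) = -3.400000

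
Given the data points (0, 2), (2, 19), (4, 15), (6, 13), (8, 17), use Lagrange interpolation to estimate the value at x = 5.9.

Lagrange interpolation formula:
P(x) = Σ yᵢ × Lᵢ(x)
where Lᵢ(x) = Π_{j≠i} (x - xⱼ)/(xᵢ - xⱼ)

L_0(5.9) = (5.9 - 2)/(0 - 2) × (5.9 - 4)/(0 - 4) × (5.9 - 6)/(0 - 6) × (5.9 - 8)/(0 - 8) = 0.004052
L_1(5.9) = (5.9 - 0)/(2 - 0) × (5.9 - 4)/(2 - 4) × (5.9 - 6)/(2 - 6) × (5.9 - 8)/(2 - 8) = -0.024522
L_2(5.9) = (5.9 - 0)/(4 - 0) × (5.9 - 2)/(4 - 2) × (5.9 - 6)/(4 - 6) × (5.9 - 8)/(4 - 8) = 0.075502
L_3(5.9) = (5.9 - 0)/(6 - 0) × (5.9 - 2)/(6 - 2) × (5.9 - 4)/(6 - 4) × (5.9 - 8)/(6 - 8) = 0.956353
L_4(5.9) = (5.9 - 0)/(8 - 0) × (5.9 - 2)/(8 - 2) × (5.9 - 4)/(8 - 4) × (5.9 - 6)/(8 - 6) = -0.011385

P(5.9) = 2×L_0(5.9) + 19×L_1(5.9) + 15×L_2(5.9) + 13×L_3(5.9) + 17×L_4(5.9)
P(5.9) = 12.913755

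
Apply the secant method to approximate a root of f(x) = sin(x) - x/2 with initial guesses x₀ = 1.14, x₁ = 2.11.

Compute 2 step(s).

f(x) = sin(x) - x/2
x₀ = 1.14, x₁ = 2.11

Secant formula: x_{n+1} = x_n - f(x_n)(x_n - x_{n-1})/(f(x_n) - f(x_{n-1}))

Iteration 1:
  f(1.140000) = 0.338633
  f(2.110000) = -0.196882
  x_2 = 2.110000 - (-0.196882)×(2.110000 - 1.140000)/(-0.196882 - 0.338633)
       = 1.753380
Iteration 2:
  f(2.110000) = -0.196882
  f(1.753380) = 0.106688
  x_3 = 1.753380 - 0.106688×(1.753380 - 2.110000)/(0.106688 - (-0.196882))
       = 1.878712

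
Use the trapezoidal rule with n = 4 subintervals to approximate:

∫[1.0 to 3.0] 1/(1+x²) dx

f(x) = 1/(1+x²)
a = 1.0, b = 3.0, n = 4
h = (b - a)/n = 0.500000

Trapezoidal rule: (h/2)[f(x₀) + 2f(x₁) + 2f(x₂) + ... + f(xₙ)]

x_0 = 1.0000, f(x_0) = 0.500000, coefficient = 1
x_1 = 1.5000, f(x_1) = 0.307692, coefficient = 2
x_2 = 2.0000, f(x_2) = 0.200000, coefficient = 2
x_3 = 2.5000, f(x_3) = 0.137931, coefficient = 2
x_4 = 3.0000, f(x_4) = 0.100000, coefficient = 1

I ≈ (0.500000/2) × 1.891247 = 0.472812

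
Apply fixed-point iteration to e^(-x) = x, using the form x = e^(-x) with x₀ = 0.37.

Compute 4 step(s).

Equation: e^(-x) = x
Fixed-point form: x = e^(-x)
x₀ = 0.37

x_1 = g(0.370000) = 0.690734
x_2 = g(0.690734) = 0.501208
x_3 = g(0.501208) = 0.605798
x_4 = g(0.605798) = 0.545639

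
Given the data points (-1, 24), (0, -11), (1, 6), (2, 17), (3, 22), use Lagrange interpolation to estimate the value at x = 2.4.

Lagrange interpolation formula:
P(x) = Σ yᵢ × Lᵢ(x)
where Lᵢ(x) = Π_{j≠i} (x - xⱼ)/(xᵢ - xⱼ)

L_0(2.4) = (2.4 - 0)/(-1 - 0) × (2.4 - 1)/(-1 - 1) × (2.4 - 2)/(-1 - 2) × (2.4 - 3)/(-1 - 3) = -0.033600
L_1(2.4) = (2.4 - (-1))/(0 - (-1)) × (2.4 - 1)/(0 - 1) × (2.4 - 2)/(0 - 2) × (2.4 - 3)/(0 - 3) = 0.190400
L_2(2.4) = (2.4 - (-1))/(1 - (-1)) × (2.4 - 0)/(1 - 0) × (2.4 - 2)/(1 - 2) × (2.4 - 3)/(1 - 3) = -0.489600
L_3(2.4) = (2.4 - (-1))/(2 - (-1)) × (2.4 - 0)/(2 - 0) × (2.4 - 1)/(2 - 1) × (2.4 - 3)/(2 - 3) = 1.142400
L_4(2.4) = (2.4 - (-1))/(3 - (-1)) × (2.4 - 0)/(3 - 0) × (2.4 - 1)/(3 - 1) × (2.4 - 2)/(3 - 2) = 0.190400

P(2.4) = 24×L_0(2.4) + (-11)×L_1(2.4) + 6×L_2(2.4) + 17×L_3(2.4) + 22×L_4(2.4)
P(2.4) = 17.771200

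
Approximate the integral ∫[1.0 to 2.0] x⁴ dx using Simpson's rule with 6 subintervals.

f(x) = x⁴
a = 1.0, b = 2.0, n = 6
h = (b - a)/n = 0.166667

Simpson's rule: (h/3)[f(x₀) + 4f(x₁) + 2f(x₂) + ... + f(xₙ)]

x_0 = 1.0000, f(x_0) = 1.000000, coefficient = 1
x_1 = 1.1667, f(x_1) = 1.852623, coefficient = 4
x_2 = 1.3333, f(x_2) = 3.160494, coefficient = 2
x_3 = 1.5000, f(x_3) = 5.062500, coefficient = 4
x_4 = 1.6667, f(x_4) = 7.716049, coefficient = 2
x_5 = 1.8333, f(x_5) = 11.297068, coefficient = 4
x_6 = 2.0000, f(x_6) = 16.000000, coefficient = 1

I ≈ (0.166667/3) × 111.601852 = 6.200103
Exact value: 6.200000
Error: 0.000103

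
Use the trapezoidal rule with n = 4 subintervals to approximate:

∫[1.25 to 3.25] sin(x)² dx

f(x) = sin(x)²
a = 1.25, b = 3.25, n = 4
h = (b - a)/n = 0.500000

Trapezoidal rule: (h/2)[f(x₀) + 2f(x₁) + 2f(x₂) + ... + f(xₙ)]

x_0 = 1.2500, f(x_0) = 0.900572, coefficient = 1
x_1 = 1.7500, f(x_1) = 0.968228, coefficient = 2
x_2 = 2.2500, f(x_2) = 0.605398, coefficient = 2
x_3 = 2.7500, f(x_3) = 0.145665, coefficient = 2
x_4 = 3.2500, f(x_4) = 0.011706, coefficient = 1

I ≈ (0.500000/2) × 4.350861 = 1.087715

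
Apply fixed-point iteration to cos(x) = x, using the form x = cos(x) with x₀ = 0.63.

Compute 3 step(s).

Equation: cos(x) = x
Fixed-point form: x = cos(x)
x₀ = 0.63

x_1 = g(0.630000) = 0.808028
x_2 = g(0.808028) = 0.690926
x_3 = g(0.690926) = 0.770656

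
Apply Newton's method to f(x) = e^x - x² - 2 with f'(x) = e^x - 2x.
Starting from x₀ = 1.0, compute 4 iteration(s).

f(x) = e^x - x² - 2
f'(x) = e^x - 2x
x₀ = 1.0

Newton-Raphson formula: x_{n+1} = x_n - f(x_n)/f'(x_n)

Iteration 1:
  f(1.000000) = -0.281718
  f'(1.000000) = 0.718282
  x_1 = 1.000000 - (-0.281718)/0.718282 = 1.392211
Iteration 2:
  f(1.392211) = 0.085485
  f'(1.392211) = 1.239315
  x_2 = 1.392211 - 0.085485/1.239315 = 1.323233
Iteration 3:
  f(1.323233) = 0.004598
  f'(1.323233) = 1.109078
  x_3 = 1.323233 - 0.004598/1.109078 = 1.319087
Iteration 4:
  f(1.319087) = 0.000015
  f'(1.319087) = 1.101832
  x_4 = 1.319087 - 0.000015/1.101832 = 1.319074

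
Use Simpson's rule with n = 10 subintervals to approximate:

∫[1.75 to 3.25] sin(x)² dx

f(x) = sin(x)²
a = 1.75, b = 3.25, n = 10
h = (b - a)/n = 0.150000

Simpson's rule: (h/3)[f(x₀) + 4f(x₁) + 2f(x₂) + ... + f(xₙ)]

x_0 = 1.7500, f(x_0) = 0.968228, coefficient = 1
x_1 = 1.9000, f(x_1) = 0.895484, coefficient = 4
x_2 = 2.0500, f(x_2) = 0.787412, coefficient = 2
x_3 = 2.2000, f(x_3) = 0.653666, coefficient = 4
x_4 = 2.3500, f(x_4) = 0.506194, coefficient = 2
x_5 = 2.5000, f(x_5) = 0.358169, coefficient = 4
x_6 = 2.6500, f(x_6) = 0.222813, coefficient = 2
x_7 = 2.8000, f(x_7) = 0.112217, coefficient = 4
x_8 = 2.9500, f(x_8) = 0.036261, coefficient = 2
x_9 = 3.1000, f(x_9) = 0.001729, coefficient = 4
x_10 = 3.2500, f(x_10) = 0.011706, coefficient = 1

I ≈ (0.150000/3) × 12.170355 = 0.608518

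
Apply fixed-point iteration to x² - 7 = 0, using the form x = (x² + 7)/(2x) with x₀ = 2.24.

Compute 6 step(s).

Equation: x² - 7 = 0
Fixed-point form: x = (x² + 7)/(2x)
x₀ = 2.24

x_1 = g(2.240000) = 2.682500
x_2 = g(2.682500) = 2.646003
x_3 = g(2.646003) = 2.645751
x_4 = g(2.645751) = 2.645751
x_5 = g(2.645751) = 2.645751
x_6 = g(2.645751) = 2.645751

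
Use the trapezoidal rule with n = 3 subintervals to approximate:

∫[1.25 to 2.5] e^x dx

f(x) = e^x
a = 1.25, b = 2.5, n = 3
h = (b - a)/n = 0.416667

Trapezoidal rule: (h/2)[f(x₀) + 2f(x₁) + 2f(x₂) + ... + f(xₙ)]

x_0 = 1.2500, f(x_0) = 3.490343, coefficient = 1
x_1 = 1.6667, f(x_1) = 5.294490, coefficient = 2
x_2 = 2.0833, f(x_2) = 8.031195, coefficient = 2
x_3 = 2.5000, f(x_3) = 12.182494, coefficient = 1

I ≈ (0.416667/2) × 42.324207 = 8.817543
Exact value: 8.692151
Error: 0.125392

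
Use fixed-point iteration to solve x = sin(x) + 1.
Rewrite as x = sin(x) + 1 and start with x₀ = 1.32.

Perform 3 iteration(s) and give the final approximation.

Equation: x = sin(x) + 1
Fixed-point form: x = sin(x) + 1
x₀ = 1.32

x_1 = g(1.320000) = 1.968715
x_2 = g(1.968715) = 1.921869
x_3 = g(1.921869) = 1.939004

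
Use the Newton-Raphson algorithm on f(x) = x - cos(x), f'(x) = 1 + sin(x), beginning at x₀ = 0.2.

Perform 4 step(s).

f(x) = x - cos(x)
f'(x) = 1 + sin(x)
x₀ = 0.2

Newton-Raphson formula: x_{n+1} = x_n - f(x_n)/f'(x_n)

Iteration 1:
  f(0.200000) = -0.780067
  f'(0.200000) = 1.198669
  x_1 = 0.200000 - (-0.780067)/1.198669 = 0.850777
Iteration 2:
  f(0.850777) = 0.191378
  f'(0.850777) = 1.751793
  x_2 = 0.850777 - 0.191378/1.751793 = 0.741530
Iteration 3:
  f(0.741530) = 0.004094
  f'(0.741530) = 1.675417
  x_3 = 0.741530 - 0.004094/1.675417 = 0.739086
Iteration 4:
  f(0.739086) = 0.000002
  f'(0.739086) = 1.673613
  x_4 = 0.739086 - 0.000002/1.673613 = 0.739085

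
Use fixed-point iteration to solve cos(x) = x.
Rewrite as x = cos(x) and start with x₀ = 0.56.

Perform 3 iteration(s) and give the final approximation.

Equation: cos(x) = x
Fixed-point form: x = cos(x)
x₀ = 0.56

x_1 = g(0.560000) = 0.847255
x_2 = g(0.847255) = 0.662043
x_3 = g(0.662043) = 0.788738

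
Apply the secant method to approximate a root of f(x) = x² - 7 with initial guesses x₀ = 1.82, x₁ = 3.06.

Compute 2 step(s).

f(x) = x² - 7
x₀ = 1.82, x₁ = 3.06

Secant formula: x_{n+1} = x_n - f(x_n)(x_n - x_{n-1})/(f(x_n) - f(x_{n-1}))

Iteration 1:
  f(1.820000) = -3.687600
  f(3.060000) = 2.363600
  x_2 = 3.060000 - 2.363600×(3.060000 - 1.820000)/(2.363600 - (-3.687600))
       = 2.575656
Iteration 2:
  f(3.060000) = 2.363600
  f(2.575656) = -0.365998
  x_3 = 2.575656 - (-0.365998)×(2.575656 - 3.060000)/(-0.365998 - 2.363600)
       = 2.640599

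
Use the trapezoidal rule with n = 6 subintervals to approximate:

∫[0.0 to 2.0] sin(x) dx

f(x) = sin(x)
a = 0.0, b = 2.0, n = 6
h = (b - a)/n = 0.333333

Trapezoidal rule: (h/2)[f(x₀) + 2f(x₁) + 2f(x₂) + ... + f(xₙ)]

x_0 = 0.0000, f(x_0) = 0.000000, coefficient = 1
x_1 = 0.3333, f(x_1) = 0.327195, coefficient = 2
x_2 = 0.6667, f(x_2) = 0.618370, coefficient = 2
x_3 = 1.0000, f(x_3) = 0.841471, coefficient = 2
x_4 = 1.3333, f(x_4) = 0.971938, coefficient = 2
x_5 = 1.6667, f(x_5) = 0.995408, coefficient = 2
x_6 = 2.0000, f(x_6) = 0.909297, coefficient = 1

I ≈ (0.333333/2) × 8.418060 = 1.403010
Exact value: 1.416147
Error: 0.013137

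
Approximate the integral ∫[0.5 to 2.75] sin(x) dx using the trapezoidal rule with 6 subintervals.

f(x) = sin(x)
a = 0.5, b = 2.75, n = 6
h = (b - a)/n = 0.375000

Trapezoidal rule: (h/2)[f(x₀) + 2f(x₁) + 2f(x₂) + ... + f(xₙ)]

x_0 = 0.5000, f(x_0) = 0.479426, coefficient = 1
x_1 = 0.8750, f(x_1) = 0.767544, coefficient = 2
x_2 = 1.2500, f(x_2) = 0.948985, coefficient = 2
x_3 = 1.6250, f(x_3) = 0.998531, coefficient = 2
x_4 = 2.0000, f(x_4) = 0.909297, coefficient = 2
x_5 = 2.3750, f(x_5) = 0.693685, coefficient = 2
x_6 = 2.7500, f(x_6) = 0.381661, coefficient = 1

I ≈ (0.375000/2) × 9.497170 = 1.780719
Exact value: 1.801885
Error: 0.021165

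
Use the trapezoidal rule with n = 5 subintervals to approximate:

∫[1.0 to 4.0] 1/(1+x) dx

f(x) = 1/(1+x)
a = 1.0, b = 4.0, n = 5
h = (b - a)/n = 0.600000

Trapezoidal rule: (h/2)[f(x₀) + 2f(x₁) + 2f(x₂) + ... + f(xₙ)]

x_0 = 1.0000, f(x_0) = 0.500000, coefficient = 1
x_1 = 1.6000, f(x_1) = 0.384615, coefficient = 2
x_2 = 2.2000, f(x_2) = 0.312500, coefficient = 2
x_3 = 2.8000, f(x_3) = 0.263158, coefficient = 2
x_4 = 3.4000, f(x_4) = 0.227273, coefficient = 2
x_5 = 4.0000, f(x_5) = 0.200000, coefficient = 1

I ≈ (0.600000/2) × 3.075092 = 0.922528
Exact value: 0.916291
Error: 0.006237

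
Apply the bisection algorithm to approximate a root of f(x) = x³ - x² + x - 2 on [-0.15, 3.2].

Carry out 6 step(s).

f(x) = x³ - x² + x - 2
Initial interval: [-0.15, 3.2]

Iteration 1:
  c_1 = (-0.150000 + 3.200000)/2 = 1.525000
  f(c_1) = f(1.525000) = 0.745953
  f(a) × f(c) < 0, new interval: [-0.150000, 1.525000]
Iteration 2:
  c_2 = (-0.150000 + 1.525000)/2 = 0.687500
  f(c_2) = f(0.687500) = -1.460205
  f(a) × f(c) ≥ 0, new interval: [0.687500, 1.525000]
Iteration 3:
  c_3 = (0.687500 + 1.525000)/2 = 1.106250
  f(c_3) = f(1.106250) = -0.763722
  f(a) × f(c) ≥ 0, new interval: [1.106250, 1.525000]
Iteration 4:
  c_4 = (1.106250 + 1.525000)/2 = 1.315625
  f(c_4) = f(1.315625) = -0.138069
  f(a) × f(c) ≥ 0, new interval: [1.315625, 1.525000]
Iteration 5:
  c_5 = (1.315625 + 1.525000)/2 = 1.420313
  f(c_5) = f(1.420313) = 0.268204
  f(a) × f(c) < 0, new interval: [1.315625, 1.420313]
Iteration 6:
  c_6 = (1.315625 + 1.420313)/2 = 1.367969
  f(c_6) = f(1.367969) = 0.056563
  f(a) × f(c) < 0, new interval: [1.315625, 1.367969]

After 6 iteration(s), the approximation is c_6 = 1.367969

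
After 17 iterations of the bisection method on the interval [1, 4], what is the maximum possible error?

Bisection error bound: |error| ≤ (b-a)/2^n
|error| ≤ (4 - 1)/2^17 = 3/2^17
|error| ≤ 0.0000228882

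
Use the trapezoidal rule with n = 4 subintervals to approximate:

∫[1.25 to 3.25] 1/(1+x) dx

f(x) = 1/(1+x)
a = 1.25, b = 3.25, n = 4
h = (b - a)/n = 0.500000

Trapezoidal rule: (h/2)[f(x₀) + 2f(x₁) + 2f(x₂) + ... + f(xₙ)]

x_0 = 1.2500, f(x_0) = 0.444444, coefficient = 1
x_1 = 1.7500, f(x_1) = 0.363636, coefficient = 2
x_2 = 2.2500, f(x_2) = 0.307692, coefficient = 2
x_3 = 2.7500, f(x_3) = 0.266667, coefficient = 2
x_4 = 3.2500, f(x_4) = 0.235294, coefficient = 1

I ≈ (0.500000/2) × 2.555729 = 0.638932
Exact value: 0.635989
Error: 0.002944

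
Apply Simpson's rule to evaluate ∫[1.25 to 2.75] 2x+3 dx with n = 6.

f(x) = 2x+3
a = 1.25, b = 2.75, n = 6
h = (b - a)/n = 0.250000

Simpson's rule: (h/3)[f(x₀) + 4f(x₁) + 2f(x₂) + ... + f(xₙ)]

x_0 = 1.2500, f(x_0) = 5.500000, coefficient = 1
x_1 = 1.5000, f(x_1) = 6.000000, coefficient = 4
x_2 = 1.7500, f(x_2) = 6.500000, coefficient = 2
x_3 = 2.0000, f(x_3) = 7.000000, coefficient = 4
x_4 = 2.2500, f(x_4) = 7.500000, coefficient = 2
x_5 = 2.5000, f(x_5) = 8.000000, coefficient = 4
x_6 = 2.7500, f(x_6) = 8.500000, coefficient = 1

I ≈ (0.250000/3) × 126.000000 = 10.500000
Exact value: 10.500000
Error: 0.000000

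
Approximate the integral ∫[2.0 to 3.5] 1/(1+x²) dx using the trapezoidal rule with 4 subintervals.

f(x) = 1/(1+x²)
a = 2.0, b = 3.5, n = 4
h = (b - a)/n = 0.375000

Trapezoidal rule: (h/2)[f(x₀) + 2f(x₁) + 2f(x₂) + ... + f(xₙ)]

x_0 = 2.0000, f(x_0) = 0.200000, coefficient = 1
x_1 = 2.3750, f(x_1) = 0.150588, coefficient = 2
x_2 = 2.7500, f(x_2) = 0.116788, coefficient = 2
x_3 = 3.1250, f(x_3) = 0.092888, coefficient = 2
x_4 = 3.5000, f(x_4) = 0.075472, coefficient = 1

I ≈ (0.375000/2) × 0.996001 = 0.186750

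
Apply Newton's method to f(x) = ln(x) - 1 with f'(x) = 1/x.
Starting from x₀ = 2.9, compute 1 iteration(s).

f(x) = ln(x) - 1
f'(x) = 1/x
x₀ = 2.9

Newton-Raphson formula: x_{n+1} = x_n - f(x_n)/f'(x_n)

Iteration 1:
  f(2.900000) = 0.064711
  f'(2.900000) = 0.344828
  x_1 = 2.900000 - 0.064711/0.344828 = 2.712339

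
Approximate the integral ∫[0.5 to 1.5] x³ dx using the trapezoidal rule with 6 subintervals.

f(x) = x³
a = 0.5, b = 1.5, n = 6
h = (b - a)/n = 0.166667

Trapezoidal rule: (h/2)[f(x₀) + 2f(x₁) + 2f(x₂) + ... + f(xₙ)]

x_0 = 0.5000, f(x_0) = 0.125000, coefficient = 1
x_1 = 0.6667, f(x_1) = 0.296296, coefficient = 2
x_2 = 0.8333, f(x_2) = 0.578704, coefficient = 2
x_3 = 1.0000, f(x_3) = 1.000000, coefficient = 2
x_4 = 1.1667, f(x_4) = 1.587963, coefficient = 2
x_5 = 1.3333, f(x_5) = 2.370370, coefficient = 2
x_6 = 1.5000, f(x_6) = 3.375000, coefficient = 1

I ≈ (0.166667/2) × 15.166667 = 1.263889
Exact value: 1.250000
Error: 0.013889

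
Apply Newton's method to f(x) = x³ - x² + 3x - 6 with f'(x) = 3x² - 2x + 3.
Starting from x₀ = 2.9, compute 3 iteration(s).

f(x) = x³ - x² + 3x - 6
f'(x) = 3x² - 2x + 3
x₀ = 2.9

Newton-Raphson formula: x_{n+1} = x_n - f(x_n)/f'(x_n)

Iteration 1:
  f(2.900000) = 18.679000
  f'(2.900000) = 22.430000
  x_1 = 2.900000 - 18.679000/22.430000 = 2.067231
Iteration 2:
  f(2.067231) = 4.762449
  f'(2.067231) = 11.685874
  x_2 = 2.067231 - 4.762449/11.685874 = 1.659692
Iteration 3:
  f(1.659692) = 0.796252
  f'(1.659692) = 7.944352
  x_3 = 1.659692 - 0.796252/7.944352 = 1.559464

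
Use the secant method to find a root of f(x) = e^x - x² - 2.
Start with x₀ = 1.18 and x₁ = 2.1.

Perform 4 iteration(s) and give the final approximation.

f(x) = e^x - x² - 2
x₀ = 1.18, x₁ = 2.1

Secant formula: x_{n+1} = x_n - f(x_n)(x_n - x_{n-1})/(f(x_n) - f(x_{n-1}))

Iteration 1:
  f(1.180000) = -0.138026
  f(2.100000) = 1.756170
  x_2 = 2.100000 - 1.756170×(2.100000 - 1.180000)/(1.756170 - (-0.138026))
       = 1.247038
Iteration 2:
  f(2.100000) = 1.756170
  f(1.247038) = -0.075084
  x_3 = 1.247038 - (-0.075084)×(1.247038 - 2.100000)/(-0.075084 - 1.756170)
       = 1.282011
Iteration 3:
  f(1.247038) = -0.075084
  f(1.282011) = -0.039673
  x_4 = 1.282011 - (-0.039673)×(1.282011 - 1.247038)/(-0.039673 - (-0.075084))
       = 1.321192
Iteration 4:
  f(1.282011) = -0.039673
  f(1.321192) = 0.002338
  x_5 = 1.321192 - 0.002338×(1.321192 - 1.282011)/(0.002338 - (-0.039673))
       = 1.319012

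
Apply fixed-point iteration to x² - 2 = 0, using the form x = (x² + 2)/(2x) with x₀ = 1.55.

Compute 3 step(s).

Equation: x² - 2 = 0
Fixed-point form: x = (x² + 2)/(2x)
x₀ = 1.55

x_1 = g(1.550000) = 1.420161
x_2 = g(1.420161) = 1.414226
x_3 = g(1.414226) = 1.414214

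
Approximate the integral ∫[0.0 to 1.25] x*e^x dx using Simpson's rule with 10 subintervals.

f(x) = x*e^x
a = 0.0, b = 1.25, n = 10
h = (b - a)/n = 0.125000

Simpson's rule: (h/3)[f(x₀) + 4f(x₁) + 2f(x₂) + ... + f(xₙ)]

x_0 = 0.0000, f(x_0) = 0.000000, coefficient = 1
x_1 = 0.1250, f(x_1) = 0.141644, coefficient = 4
x_2 = 0.2500, f(x_2) = 0.321006, coefficient = 2
x_3 = 0.3750, f(x_3) = 0.545622, coefficient = 4
x_4 = 0.5000, f(x_4) = 0.824361, coefficient = 2
x_5 = 0.6250, f(x_5) = 1.167654, coefficient = 4
x_6 = 0.7500, f(x_6) = 1.587750, coefficient = 2
x_7 = 0.8750, f(x_7) = 2.099016, coefficient = 4
x_8 = 1.0000, f(x_8) = 2.718282, coefficient = 2
x_9 = 1.1250, f(x_9) = 3.465244, coefficient = 4
x_10 = 1.2500, f(x_10) = 4.362929, coefficient = 1

I ≈ (0.125000/3) × 44.942442 = 1.872602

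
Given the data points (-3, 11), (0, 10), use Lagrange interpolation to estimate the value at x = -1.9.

Lagrange interpolation formula:
P(x) = Σ yᵢ × Lᵢ(x)
where Lᵢ(x) = Π_{j≠i} (x - xⱼ)/(xᵢ - xⱼ)

L_0(-1.9) = (-1.9 - 0)/(-3 - 0) = 0.633333
L_1(-1.9) = (-1.9 - (-3))/(0 - (-3)) = 0.366667

P(-1.9) = 11×L_0(-1.9) + 10×L_1(-1.9)
P(-1.9) = 10.633333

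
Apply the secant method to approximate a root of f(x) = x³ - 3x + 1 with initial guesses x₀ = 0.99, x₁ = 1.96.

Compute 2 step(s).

f(x) = x³ - 3x + 1
x₀ = 0.99, x₁ = 1.96

Secant formula: x_{n+1} = x_n - f(x_n)(x_n - x_{n-1})/(f(x_n) - f(x_{n-1}))

Iteration 1:
  f(0.990000) = -0.999701
  f(1.960000) = 2.649536
  x_2 = 1.960000 - 2.649536×(1.960000 - 0.990000)/(2.649536 - (-0.999701))
       = 1.255730
Iteration 2:
  f(1.960000) = 2.649536
  f(1.255730) = -0.787083
  x_3 = 1.255730 - (-0.787083)×(1.255730 - 1.960000)/(-0.787083 - 2.649536)
       = 1.417027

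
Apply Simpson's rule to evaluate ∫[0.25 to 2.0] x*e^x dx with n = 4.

f(x) = x*e^x
a = 0.25, b = 2.0, n = 4
h = (b - a)/n = 0.437500

Simpson's rule: (h/3)[f(x₀) + 4f(x₁) + 2f(x₂) + ... + f(xₙ)]

x_0 = 0.2500, f(x_0) = 0.321006, coefficient = 1
x_1 = 0.6875, f(x_1) = 1.367257, coefficient = 4
x_2 = 1.1250, f(x_2) = 3.465244, coefficient = 2
x_3 = 1.5625, f(x_3) = 7.454271, coefficient = 4
x_4 = 2.0000, f(x_4) = 14.778112, coefficient = 1

I ≈ (0.437500/3) × 57.315717 = 8.358542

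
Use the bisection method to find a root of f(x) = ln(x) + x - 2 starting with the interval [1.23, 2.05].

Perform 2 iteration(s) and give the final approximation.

f(x) = ln(x) + x - 2
Initial interval: [1.23, 2.05]

Iteration 1:
  c_1 = (1.230000 + 2.050000)/2 = 1.640000
  f(c_1) = f(1.640000) = 0.134696
  f(a) × f(c) < 0, new interval: [1.230000, 1.640000]
Iteration 2:
  c_2 = (1.230000 + 1.640000)/2 = 1.435000
  f(c_2) = f(1.435000) = -0.203835
  f(a) × f(c) ≥ 0, new interval: [1.435000, 1.640000]

After 2 iteration(s), the approximation is c_2 = 1.435000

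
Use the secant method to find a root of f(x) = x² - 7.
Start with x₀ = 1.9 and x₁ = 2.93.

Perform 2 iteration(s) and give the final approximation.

f(x) = x² - 7
x₀ = 1.9, x₁ = 2.93

Secant formula: x_{n+1} = x_n - f(x_n)(x_n - x_{n-1})/(f(x_n) - f(x_{n-1}))

Iteration 1:
  f(1.900000) = -3.390000
  f(2.930000) = 1.584900
  x_2 = 2.930000 - 1.584900×(2.930000 - 1.900000)/(1.584900 - (-3.390000))
       = 2.601863
Iteration 2:
  f(2.930000) = 1.584900
  f(2.601863) = -0.230307
  x_3 = 2.601863 - (-0.230307)×(2.601863 - 2.930000)/(-0.230307 - 1.584900)
       = 2.643496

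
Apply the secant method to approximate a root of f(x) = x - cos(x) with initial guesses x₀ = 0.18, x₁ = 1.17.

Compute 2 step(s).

f(x) = x - cos(x)
x₀ = 0.18, x₁ = 1.17

Secant formula: x_{n+1} = x_n - f(x_n)(x_n - x_{n-1})/(f(x_n) - f(x_{n-1}))

Iteration 1:
  f(0.180000) = -0.803844
  f(1.170000) = 0.779848
  x_2 = 1.170000 - 0.779848×(1.170000 - 0.180000)/(0.779848 - (-0.803844))
       = 0.682500
Iteration 2:
  f(1.170000) = 0.779848
  f(0.682500) = -0.093498
  x_3 = 0.682500 - (-0.093498)×(0.682500 - 1.170000)/(-0.093498 - 0.779848)
       = 0.734691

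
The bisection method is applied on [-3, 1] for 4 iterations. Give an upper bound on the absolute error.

Bisection error bound: |error| ≤ (b-a)/2^n
|error| ≤ (1 - (-3))/2^4 = 4/2^4
|error| ≤ 0.2500000000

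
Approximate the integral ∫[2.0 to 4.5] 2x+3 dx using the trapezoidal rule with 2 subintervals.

f(x) = 2x+3
a = 2.0, b = 4.5, n = 2
h = (b - a)/n = 1.250000

Trapezoidal rule: (h/2)[f(x₀) + 2f(x₁) + 2f(x₂) + ... + f(xₙ)]

x_0 = 2.0000, f(x_0) = 7.000000, coefficient = 1
x_1 = 3.2500, f(x_1) = 9.500000, coefficient = 2
x_2 = 4.5000, f(x_2) = 12.000000, coefficient = 1

I ≈ (1.250000/2) × 38.000000 = 23.750000
Exact value: 23.750000
Error: 0.000000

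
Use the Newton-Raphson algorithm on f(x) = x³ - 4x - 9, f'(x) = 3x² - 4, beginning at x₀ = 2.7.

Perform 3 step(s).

f(x) = x³ - 4x - 9
f'(x) = 3x² - 4
x₀ = 2.7

Newton-Raphson formula: x_{n+1} = x_n - f(x_n)/f'(x_n)

Iteration 1:
  f(2.700000) = -0.117000
  f'(2.700000) = 17.870000
  x_1 = 2.700000 - (-0.117000)/17.870000 = 2.706547
Iteration 2:
  f(2.706547) = 0.000348
  f'(2.706547) = 17.976195
  x_2 = 2.706547 - 0.000348/17.976195 = 2.706528
Iteration 3:
  f(2.706528) = 0.000000
  f'(2.706528) = 17.975881
  x_3 = 2.706528 - 0.000000/17.975881 = 2.706528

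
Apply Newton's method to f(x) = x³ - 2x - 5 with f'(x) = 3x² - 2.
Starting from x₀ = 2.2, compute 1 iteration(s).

f(x) = x³ - 2x - 5
f'(x) = 3x² - 2
x₀ = 2.2

Newton-Raphson formula: x_{n+1} = x_n - f(x_n)/f'(x_n)

Iteration 1:
  f(2.200000) = 1.248000
  f'(2.200000) = 12.520000
  x_1 = 2.200000 - 1.248000/12.520000 = 2.100319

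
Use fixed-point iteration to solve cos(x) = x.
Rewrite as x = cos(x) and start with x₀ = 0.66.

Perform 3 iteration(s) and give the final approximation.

Equation: cos(x) = x
Fixed-point form: x = cos(x)
x₀ = 0.66

x_1 = g(0.660000) = 0.789992
x_2 = g(0.789992) = 0.703851
x_3 = g(0.703851) = 0.762356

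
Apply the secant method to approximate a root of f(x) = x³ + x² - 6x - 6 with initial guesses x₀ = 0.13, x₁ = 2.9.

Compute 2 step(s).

f(x) = x³ + x² - 6x - 6
x₀ = 0.13, x₁ = 2.9

Secant formula: x_{n+1} = x_n - f(x_n)(x_n - x_{n-1})/(f(x_n) - f(x_{n-1}))

Iteration 1:
  f(0.130000) = -6.760903
  f(2.900000) = 9.399000
  x_2 = 2.900000 - 9.399000×(2.900000 - 0.130000)/(9.399000 - (-6.760903))
       = 1.288899
Iteration 2:
  f(2.900000) = 9.399000
  f(1.288899) = -9.930936
  x_3 = 1.288899 - (-9.930936)×(1.288899 - 2.900000)/(-9.930936 - 9.399000)
       = 2.116617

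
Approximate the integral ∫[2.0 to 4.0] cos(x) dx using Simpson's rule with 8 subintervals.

f(x) = cos(x)
a = 2.0, b = 4.0, n = 8
h = (b - a)/n = 0.250000

Simpson's rule: (h/3)[f(x₀) + 4f(x₁) + 2f(x₂) + ... + f(xₙ)]

x_0 = 2.0000, f(x_0) = -0.416147, coefficient = 1
x_1 = 2.2500, f(x_1) = -0.628174, coefficient = 4
x_2 = 2.5000, f(x_2) = -0.801144, coefficient = 2
x_3 = 2.7500, f(x_3) = -0.924302, coefficient = 4
x_4 = 3.0000, f(x_4) = -0.989992, coefficient = 2
x_5 = 3.2500, f(x_5) = -0.994130, coefficient = 4
x_6 = 3.5000, f(x_6) = -0.936457, coefficient = 2
x_7 = 3.7500, f(x_7) = -0.820559, coefficient = 4
x_8 = 4.0000, f(x_8) = -0.653644, coefficient = 1

I ≈ (0.250000/3) × -19.993636 = -1.666136
Exact value: -1.666100
Error: 0.000036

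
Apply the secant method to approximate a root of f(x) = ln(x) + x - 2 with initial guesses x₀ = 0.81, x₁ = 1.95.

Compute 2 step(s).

f(x) = ln(x) + x - 2
x₀ = 0.81, x₁ = 1.95

Secant formula: x_{n+1} = x_n - f(x_n)(x_n - x_{n-1})/(f(x_n) - f(x_{n-1}))

Iteration 1:
  f(0.810000) = -1.400721
  f(1.950000) = 0.617829
  x_2 = 1.950000 - 0.617829×(1.950000 - 0.810000)/(0.617829 - (-1.400721))
       = 1.601074
Iteration 2:
  f(1.950000) = 0.617829
  f(1.601074) = 0.071748
  x_3 = 1.601074 - 0.071748×(1.601074 - 1.950000)/(0.071748 - 0.617829)
       = 1.555229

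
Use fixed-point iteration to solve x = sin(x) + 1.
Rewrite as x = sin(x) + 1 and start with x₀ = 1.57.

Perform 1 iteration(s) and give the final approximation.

Equation: x = sin(x) + 1
Fixed-point form: x = sin(x) + 1
x₀ = 1.57

x_1 = g(1.570000) = 2.000000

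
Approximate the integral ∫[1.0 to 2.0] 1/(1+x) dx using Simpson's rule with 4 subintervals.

f(x) = 1/(1+x)
a = 1.0, b = 2.0, n = 4
h = (b - a)/n = 0.250000

Simpson's rule: (h/3)[f(x₀) + 4f(x₁) + 2f(x₂) + ... + f(xₙ)]

x_0 = 1.0000, f(x_0) = 0.500000, coefficient = 1
x_1 = 1.2500, f(x_1) = 0.444444, coefficient = 4
x_2 = 1.5000, f(x_2) = 0.400000, coefficient = 2
x_3 = 1.7500, f(x_3) = 0.363636, coefficient = 4
x_4 = 2.0000, f(x_4) = 0.333333, coefficient = 1

I ≈ (0.250000/3) × 4.865657 = 0.405471
Exact value: 0.405465
Error: 0.000006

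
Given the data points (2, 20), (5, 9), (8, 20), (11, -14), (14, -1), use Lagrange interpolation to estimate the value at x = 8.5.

Lagrange interpolation formula:
P(x) = Σ yᵢ × Lᵢ(x)
where Lᵢ(x) = Π_{j≠i} (x - xⱼ)/(xᵢ - xⱼ)

L_0(8.5) = (8.5 - 5)/(2 - 5) × (8.5 - 8)/(2 - 8) × (8.5 - 11)/(2 - 11) × (8.5 - 14)/(2 - 14) = 0.012378
L_1(8.5) = (8.5 - 2)/(5 - 2) × (8.5 - 8)/(5 - 8) × (8.5 - 11)/(5 - 11) × (8.5 - 14)/(5 - 14) = -0.091950
L_2(8.5) = (8.5 - 2)/(8 - 2) × (8.5 - 5)/(8 - 5) × (8.5 - 11)/(8 - 11) × (8.5 - 14)/(8 - 14) = 0.965471
L_3(8.5) = (8.5 - 2)/(11 - 2) × (8.5 - 5)/(11 - 5) × (8.5 - 8)/(11 - 8) × (8.5 - 14)/(11 - 14) = 0.128729
L_4(8.5) = (8.5 - 2)/(14 - 2) × (8.5 - 5)/(14 - 5) × (8.5 - 8)/(14 - 8) × (8.5 - 11)/(14 - 11) = -0.014628

P(8.5) = 20×L_0(8.5) + 9×L_1(8.5) + 20×L_2(8.5) + (-14)×L_3(8.5) + (-1)×L_4(8.5)
P(8.5) = 16.941840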